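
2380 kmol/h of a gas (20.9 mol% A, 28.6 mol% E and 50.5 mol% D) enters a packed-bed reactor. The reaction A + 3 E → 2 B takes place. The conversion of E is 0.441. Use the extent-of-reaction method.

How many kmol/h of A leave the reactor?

397 kmol/h

E reacted = 0.441 × 680.7 = 300.2 kmol/h; ν_E = −3, so ξ = 300.2/3 = 100.1 kmol/h.
Outlet amounts (n = n₀ + ν ξ):
  A: 497.4 − 1(100.1) = 397.4
  E: 680.7 − 3(100.1) = 380.5
  B: 0 + 2(100.1) = 200.1
  D: 1202 (inert)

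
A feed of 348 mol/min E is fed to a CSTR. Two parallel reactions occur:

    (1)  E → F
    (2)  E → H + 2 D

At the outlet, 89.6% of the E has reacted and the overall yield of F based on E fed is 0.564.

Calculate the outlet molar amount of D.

231 mol/min

Yield of F: 1ξ₁ / 348 = 0.564 → ξ₁ = 196.3 mol/min.
Conversion of E: 1ξ₁ + 1ξ₂ = 0.896 × 348 = 311.8 → ξ₂ = 115.5 mol/min.
Outlet amounts (n = n₀ + Σ ν·ξ):
  E: 348 − 1(196.3) − 1(115.5) = 36.19
  F: 0 + 1(196.3) = 196.3
  H: 0 + 1(115.5) = 115.5
  D: 0 + 2(115.5) = 231.1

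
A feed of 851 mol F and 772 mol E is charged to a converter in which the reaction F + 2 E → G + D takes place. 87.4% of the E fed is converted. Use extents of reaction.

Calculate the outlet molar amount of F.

E reacted = 0.874 × 772 = 674.7 mol; ν_E = −2, so ξ = 674.7/2 = 337.4 mol.
Outlet amounts (n = n₀ + ν ξ):
  F: 851 − 1(337.4) = 513.6
  E: 772 − 2(337.4) = 97.27
  G: 0 + 1(337.4) = 337.4
  D: 0 + 1(337.4) = 337.4

514 mol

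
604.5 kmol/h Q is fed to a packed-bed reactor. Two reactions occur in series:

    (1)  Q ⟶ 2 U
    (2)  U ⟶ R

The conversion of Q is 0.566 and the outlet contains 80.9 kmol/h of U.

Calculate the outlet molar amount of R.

603 kmol/h

Conversion of Q: Q consumed = 1ξ₁ = 0.566 × 604.5 → ξ₁ = 342.1 kmol/h.
U balance: n_U = 0 + 2ξ₁ − 1ξ₂ = 80.9 → ξ₂ = (2·342.1 − 80.9)/1 = 603.4 kmol/h.
Outlet amounts (n = n₀ + Σ ν·ξ):
  Q: 604.5 − 1(342.1) = 262.4
  U: 0 + 2(342.1) − 1(603.4) = 80.9
  R: 0 + 1(603.4) = 603.4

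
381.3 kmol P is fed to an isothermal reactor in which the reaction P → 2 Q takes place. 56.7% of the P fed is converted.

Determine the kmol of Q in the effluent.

432 kmol

P reacted = 0.567 × 381.3 = 216.2 kmol; ν_P = −1, so ξ = 216.2/1 = 216.2 kmol.
Outlet amounts (n = n₀ + ν ξ):
  P: 381.3 − 1(216.2) = 165.1
  Q: 0 + 2(216.2) = 432.4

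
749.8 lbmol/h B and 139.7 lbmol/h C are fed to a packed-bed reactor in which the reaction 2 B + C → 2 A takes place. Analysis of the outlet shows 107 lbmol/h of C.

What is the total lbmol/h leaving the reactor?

857 lbmol/h

For C: n = n₀ − 1ξ → 107 = 139.7 − 1ξ, giving ξ = 32.7 lbmol/h.
Outlet amounts (n = n₀ + ν ξ):
  B: 749.8 − 2(32.7) = 684.4
  C: 139.7 − 1(32.7) = 107
  A: 0 + 2(32.7) = 65.4
Total out = 684.4 + 107 + 65.4 = 856.8 lbmol/h.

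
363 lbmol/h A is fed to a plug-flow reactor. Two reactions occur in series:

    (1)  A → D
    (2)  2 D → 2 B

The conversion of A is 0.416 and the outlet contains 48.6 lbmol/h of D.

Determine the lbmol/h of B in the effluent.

102 lbmol/h

Conversion of A: A consumed = 1ξ₁ = 0.416 × 363 → ξ₁ = 151 lbmol/h.
D balance: n_D = 0 + 1ξ₁ − 2ξ₂ = 48.6 → ξ₂ = (1·151 − 48.6)/2 = 51.2 lbmol/h.
Outlet amounts (n = n₀ + Σ ν·ξ):
  A: 363 − 1(151) = 212
  D: 0 + 1(151) − 2(51.2) = 48.6
  B: 0 + 2(51.2) = 102.4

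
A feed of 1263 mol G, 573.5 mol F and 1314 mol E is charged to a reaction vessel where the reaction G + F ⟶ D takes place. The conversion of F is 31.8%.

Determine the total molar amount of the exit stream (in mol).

F reacted = 0.318 × 573.5 = 182.4 mol; ν_F = −1, so ξ = 182.4/1 = 182.4 mol.
Outlet amounts (n = n₀ + ν ξ):
  G: 1263 − 1(182.4) = 1081
  F: 573.5 − 1(182.4) = 391.1
  D: 0 + 1(182.4) = 182.4
  E: 1314 (inert)
Total out = 1081 + 391.1 + 182.4 + 1314 = 2968 mol.

2970 mol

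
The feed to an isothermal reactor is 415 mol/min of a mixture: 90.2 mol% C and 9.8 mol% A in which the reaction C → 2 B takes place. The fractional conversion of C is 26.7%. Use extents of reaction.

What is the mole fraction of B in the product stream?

0.388

C reacted = 0.267 × 374.3 = 99.95 mol/min; ν_C = −1, so ξ = 99.95/1 = 99.95 mol/min.
Outlet amounts (n = n₀ + ν ξ):
  C: 374.3 − 1(99.95) = 274.4
  B: 0 + 2(99.95) = 199.9
  A: 40.67 (inert)
Total out = 514.9 mol/min; y_B = 199.9 / 514.9 = 0.3882.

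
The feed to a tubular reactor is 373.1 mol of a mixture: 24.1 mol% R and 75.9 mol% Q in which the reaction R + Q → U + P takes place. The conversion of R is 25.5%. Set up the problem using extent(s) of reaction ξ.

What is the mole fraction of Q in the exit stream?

R reacted = 0.255 × 89.92 = 22.93 mol; ν_R = −1, so ξ = 22.93/1 = 22.93 mol.
Outlet amounts (n = n₀ + ν ξ):
  R: 89.92 − 1(22.93) = 66.99
  Q: 283.2 − 1(22.93) = 260.3
  U: 0 + 1(22.93) = 22.93
  P: 0 + 1(22.93) = 22.93
Total out = 373.1 mol; y_Q = 260.3 / 373.1 = 0.6975.

0.698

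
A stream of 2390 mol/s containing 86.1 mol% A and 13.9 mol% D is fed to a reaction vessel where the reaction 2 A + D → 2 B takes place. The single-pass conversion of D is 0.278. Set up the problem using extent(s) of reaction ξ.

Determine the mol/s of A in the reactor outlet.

1870 mol/s

D reacted = 0.278 × 332.2 = 92.35 mol/s; ν_D = −1, so ξ = 92.35/1 = 92.35 mol/s.
Outlet amounts (n = n₀ + ν ξ):
  A: 2058 − 2(92.35) = 1873
  D: 332.2 − 1(92.35) = 239.9
  B: 0 + 2(92.35) = 184.7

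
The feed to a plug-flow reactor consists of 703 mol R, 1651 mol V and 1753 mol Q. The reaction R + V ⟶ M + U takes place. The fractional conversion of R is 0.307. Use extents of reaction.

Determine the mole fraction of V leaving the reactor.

R reacted = 0.307 × 703 = 215.8 mol; ν_R = −1, so ξ = 215.8/1 = 215.8 mol.
Outlet amounts (n = n₀ + ν ξ):
  R: 703 − 1(215.8) = 487.2
  V: 1651 − 1(215.8) = 1435
  M: 0 + 1(215.8) = 215.8
  U: 0 + 1(215.8) = 215.8
  Q: 1753 (inert)
Total out = 4107 mol; y_V = 1435 / 4107 = 0.3494.

0.349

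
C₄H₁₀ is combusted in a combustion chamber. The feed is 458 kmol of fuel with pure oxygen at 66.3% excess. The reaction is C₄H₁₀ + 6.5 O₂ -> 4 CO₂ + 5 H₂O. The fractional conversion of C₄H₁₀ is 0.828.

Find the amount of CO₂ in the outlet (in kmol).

1520 kmol

Stoichiometric O₂ = 6.5 × 458 = 2977 kmol; O₂ fed = 2977 × 1.663 = 4951 kmol.
Fuel reacted = 0.828 × 458 → ξ = 379.2 kmol.
Outlet (n = n₀ + ν ξ):
  C₄H₁₀: 458 − 1(379.2) = 78.78
  O₂: 4951 − 6.5(379.2) = 2486
  CO₂: 0 + 4(379.2) = 1517
  H₂O: 0 + 5(379.2) = 1896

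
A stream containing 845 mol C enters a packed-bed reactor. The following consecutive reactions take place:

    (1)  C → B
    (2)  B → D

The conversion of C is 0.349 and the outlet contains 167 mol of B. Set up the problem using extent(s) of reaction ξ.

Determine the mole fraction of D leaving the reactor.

0.151

Conversion of C: C consumed = 1ξ₁ = 0.349 × 845 → ξ₁ = 294.9 mol.
B balance: n_B = 0 + 1ξ₁ − 1ξ₂ = 167 → ξ₂ = (1·294.9 − 167)/1 = 127.9 mol.
Outlet amounts (n = n₀ + Σ ν·ξ):
  C: 845 − 1(294.9) = 550.1
  B: 0 + 1(294.9) − 1(127.9) = 167
  D: 0 + 1(127.9) = 127.9
Total out = 845 mol; y_D = 127.9 / 845 = 0.1514.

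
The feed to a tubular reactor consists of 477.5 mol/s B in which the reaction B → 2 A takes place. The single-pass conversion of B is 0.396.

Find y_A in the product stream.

0.567

B reacted = 0.396 × 477.5 = 189.1 mol/s; ν_B = −1, so ξ = 189.1/1 = 189.1 mol/s.
Outlet amounts (n = n₀ + ν ξ):
  B: 477.5 − 1(189.1) = 288.4
  A: 0 + 2(189.1) = 378.2
Total out = 666.6 mol/s; y_A = 378.2 / 666.6 = 0.5673.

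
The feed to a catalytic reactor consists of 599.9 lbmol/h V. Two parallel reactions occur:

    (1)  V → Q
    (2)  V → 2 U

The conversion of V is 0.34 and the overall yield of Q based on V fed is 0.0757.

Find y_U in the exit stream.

0.418

Yield of Q: 1ξ₁ / 599.9 = 0.0757 → ξ₁ = 45.41 lbmol/h.
Conversion of V: 1ξ₁ + 1ξ₂ = 0.34 × 599.9 = 204 → ξ₂ = 158.6 lbmol/h.
Outlet amounts (n = n₀ + Σ ν·ξ):
  V: 599.9 − 1(45.41) − 1(158.6) = 395.9
  Q: 0 + 1(45.41) = 45.41
  U: 0 + 2(158.6) = 317.1
Total out = 758.5 lbmol/h; y_U = 317.1 / 758.5 = 0.4181.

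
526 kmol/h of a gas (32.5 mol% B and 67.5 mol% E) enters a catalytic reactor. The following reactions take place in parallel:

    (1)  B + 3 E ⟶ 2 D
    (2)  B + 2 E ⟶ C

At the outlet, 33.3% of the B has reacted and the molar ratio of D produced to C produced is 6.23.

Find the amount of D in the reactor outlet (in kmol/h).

86.2 kmol/h

Conversion of B: B consumed = 0.333 × 170.9 = 56.93 kmol/h = 1ξ₁ + 1ξ₂.
Selectivity: 2ξ₁ / (1ξ₂) = 6.23 → ξ₁ = 3.115 ξ₂.
Substitute: (1·3.115 + 1) ξ₂ = 56.93 → ξ₂ = 13.83 kmol/h, ξ₁ = 43.09 kmol/h.
Outlet amounts (n = n₀ + Σ ν·ξ):
  B: 170.9 − 1(43.09) − 1(13.83) = 114
  E: 355.1 − 3(43.09) − 2(13.83) = 198.1
  D: 0 + 2(43.09) = 86.18
  C: 0 + 1(13.83) = 13.83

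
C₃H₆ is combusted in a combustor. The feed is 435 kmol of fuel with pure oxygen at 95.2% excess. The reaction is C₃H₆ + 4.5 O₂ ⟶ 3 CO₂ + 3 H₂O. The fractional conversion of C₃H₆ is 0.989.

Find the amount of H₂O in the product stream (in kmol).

Stoichiometric O₂ = 4.5 × 435 = 1958 kmol; O₂ fed = 1958 × 1.952 = 3821 kmol.
Fuel reacted = 0.989 × 435 → ξ = 430.2 kmol.
Outlet (n = n₀ + ν ξ):
  C₃H₆: 435 − 1(430.2) = 4.785
  O₂: 3821 − 4.5(430.2) = 1885
  CO₂: 0 + 3(430.2) = 1291
  H₂O: 0 + 3(430.2) = 1291

1290 kmol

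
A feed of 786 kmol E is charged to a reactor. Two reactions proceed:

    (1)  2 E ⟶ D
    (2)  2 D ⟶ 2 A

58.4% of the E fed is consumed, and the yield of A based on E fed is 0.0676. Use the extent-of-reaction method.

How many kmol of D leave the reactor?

Conversion of E: E consumed = 2ξ₁ = 0.584 × 786 → ξ₁ = 229.5 kmol.
Yield of A: 2ξ₂ / 786 = 0.0676 → ξ₂ = 26.57 kmol.
Outlet amounts (n = n₀ + Σ ν·ξ):
  E: 786 − 2(229.5) = 327
  D: 0 + 1(229.5) − 2(26.57) = 176.4
  A: 0 + 2(26.57) = 53.13

176 kmol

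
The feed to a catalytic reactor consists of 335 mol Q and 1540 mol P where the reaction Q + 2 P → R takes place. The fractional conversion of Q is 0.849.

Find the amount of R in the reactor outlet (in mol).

284 mol

Q reacted = 0.849 × 335 = 284.4 mol; ν_Q = −1, so ξ = 284.4/1 = 284.4 mol.
Outlet amounts (n = n₀ + ν ξ):
  Q: 335 − 1(284.4) = 50.58
  P: 1540 − 2(284.4) = 971.2
  R: 0 + 1(284.4) = 284.4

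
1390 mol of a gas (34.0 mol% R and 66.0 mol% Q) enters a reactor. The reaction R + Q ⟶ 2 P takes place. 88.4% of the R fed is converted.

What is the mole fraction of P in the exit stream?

R reacted = 0.884 × 472.6 = 417.8 mol; ν_R = −1, so ξ = 417.8/1 = 417.8 mol.
Outlet amounts (n = n₀ + ν ξ):
  R: 472.6 − 1(417.8) = 54.82
  Q: 917.4 − 1(417.8) = 499.6
  P: 0 + 2(417.8) = 835.6
Total out = 1390 mol; y_P = 835.6 / 1390 = 0.6011.

0.601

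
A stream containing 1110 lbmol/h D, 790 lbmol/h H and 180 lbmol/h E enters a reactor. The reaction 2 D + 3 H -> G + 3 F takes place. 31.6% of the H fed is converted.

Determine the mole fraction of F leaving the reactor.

0.125

H reacted = 0.316 × 790 = 249.6 lbmol/h; ν_H = −3, so ξ = 249.6/3 = 83.21 lbmol/h.
Outlet amounts (n = n₀ + ν ξ):
  D: 1110 − 2(83.21) = 943.6
  H: 790 − 3(83.21) = 540.4
  G: 0 + 1(83.21) = 83.21
  F: 0 + 3(83.21) = 249.6
  E: 180 (inert)
Total out = 1997 lbmol/h; y_F = 249.6 / 1997 = 0.125.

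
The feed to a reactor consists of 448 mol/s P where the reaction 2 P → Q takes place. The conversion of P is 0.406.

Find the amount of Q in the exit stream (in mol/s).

90.9 mol/s

P reacted = 0.406 × 448 = 181.9 mol/s; ν_P = −2, so ξ = 181.9/2 = 90.94 mol/s.
Outlet amounts (n = n₀ + ν ξ):
  P: 448 − 2(90.94) = 266.1
  Q: 0 + 1(90.94) = 90.94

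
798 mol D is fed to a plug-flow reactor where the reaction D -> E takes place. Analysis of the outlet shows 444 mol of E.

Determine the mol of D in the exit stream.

For E: n = n₀ + 1ξ → 444 = 0 + 1ξ, giving ξ = 444 mol.
Outlet amounts (n = n₀ + ν ξ):
  D: 798 − 1(444) = 354
  E: 0 + 1(444) = 444

354 mol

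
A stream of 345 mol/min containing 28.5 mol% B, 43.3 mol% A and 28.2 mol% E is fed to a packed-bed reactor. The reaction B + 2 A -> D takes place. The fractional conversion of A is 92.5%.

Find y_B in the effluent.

0.141

A reacted = 0.925 × 149.4 = 138.2 mol/min; ν_A = −2, so ξ = 138.2/2 = 69.09 mol/min.
Outlet amounts (n = n₀ + ν ξ):
  B: 98.33 − 1(69.09) = 29.23
  A: 149.4 − 2(69.09) = 11.2
  D: 0 + 1(69.09) = 69.09
  E: 97.29 (inert)
Total out = 206.8 mol/min; y_B = 29.23 / 206.8 = 0.1414.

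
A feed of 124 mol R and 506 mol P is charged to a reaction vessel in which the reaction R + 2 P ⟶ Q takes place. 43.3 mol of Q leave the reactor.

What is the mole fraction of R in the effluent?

0.149

For Q: n = n₀ + 1ξ → 43.3 = 0 + 1ξ, giving ξ = 43.3 mol.
Outlet amounts (n = n₀ + ν ξ):
  R: 124 − 1(43.3) = 80.7
  P: 506 − 2(43.3) = 419.4
  Q: 0 + 1(43.3) = 43.3
Total out = 543.4 mol; y_R = 80.7 / 543.4 = 0.1485.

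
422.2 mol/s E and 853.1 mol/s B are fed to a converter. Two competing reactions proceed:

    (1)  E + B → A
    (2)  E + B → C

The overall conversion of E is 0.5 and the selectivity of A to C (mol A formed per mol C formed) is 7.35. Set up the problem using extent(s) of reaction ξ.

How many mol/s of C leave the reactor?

Conversion of E: E consumed = 0.5 × 422.2 = 211.1 mol/s = 1ξ₁ + 1ξ₂.
Selectivity: 1ξ₁ / (1ξ₂) = 7.35 → ξ₁ = 7.35 ξ₂.
Substitute: (1·7.35 + 1) ξ₂ = 211.1 → ξ₂ = 25.28 mol/s, ξ₁ = 185.8 mol/s.
Outlet amounts (n = n₀ + Σ ν·ξ):
  E: 422.2 − 1(185.8) − 1(25.28) = 211.1
  B: 853.1 − 1(185.8) − 1(25.28) = 642
  A: 0 + 1(185.8) = 185.8
  C: 0 + 1(25.28) = 25.28

25.3 mol/s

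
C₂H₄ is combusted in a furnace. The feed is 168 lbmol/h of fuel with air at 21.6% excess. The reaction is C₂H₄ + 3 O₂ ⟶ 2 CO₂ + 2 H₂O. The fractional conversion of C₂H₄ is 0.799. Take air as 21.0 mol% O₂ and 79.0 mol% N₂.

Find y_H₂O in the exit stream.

Stoichiometric O₂ = 3 × 168 = 504 lbmol/h; O₂ fed = 504 × 1.216 = 612.9 lbmol/h.
N₂ fed = 612.9 × 79/21 = 2306 lbmol/h.
Fuel reacted = 0.799 × 168 → ξ = 134.2 lbmol/h.
Outlet (n = n₀ + ν ξ):
  C₂H₄: 168 − 1(134.2) = 33.77
  O₂: 612.9 − 3(134.2) = 210.2
  N₂: 2306 (inert)
  CO₂: 0 + 2(134.2) = 268.5
  H₂O: 0 + 2(134.2) = 268.5
Total out = 3086 lbmol/h; y_H₂O = 268.5 / 3086 = 0.08698.

0.087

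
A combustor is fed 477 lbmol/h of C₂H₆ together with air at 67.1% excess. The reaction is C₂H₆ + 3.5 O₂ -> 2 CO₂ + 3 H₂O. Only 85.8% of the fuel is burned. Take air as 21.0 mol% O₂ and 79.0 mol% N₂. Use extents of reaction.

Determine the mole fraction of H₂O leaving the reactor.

Stoichiometric O₂ = 3.5 × 477 = 1670 lbmol/h; O₂ fed = 1670 × 1.671 = 2790 lbmol/h.
N₂ fed = 2790 × 79/21 = 10490 lbmol/h.
Fuel reacted = 0.858 × 477 → ξ = 409.3 lbmol/h.
Outlet (n = n₀ + ν ξ):
  C₂H₆: 477 − 1(409.3) = 67.73
  O₂: 2790 − 3.5(409.3) = 1357
  N₂: 10490 (inert)
  CO₂: 0 + 2(409.3) = 818.5
  H₂O: 0 + 3(409.3) = 1228
Total out = 13970 lbmol/h; y_H₂O = 1228 / 13970 = 0.08791.

0.0879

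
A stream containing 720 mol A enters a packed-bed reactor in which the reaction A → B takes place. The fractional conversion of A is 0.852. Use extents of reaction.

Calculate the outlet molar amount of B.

613 mol

A reacted = 0.852 × 720 = 613.4 mol; ν_A = −1, so ξ = 613.4/1 = 613.4 mol.
Outlet amounts (n = n₀ + ν ξ):
  A: 720 − 1(613.4) = 106.6
  B: 0 + 1(613.4) = 613.4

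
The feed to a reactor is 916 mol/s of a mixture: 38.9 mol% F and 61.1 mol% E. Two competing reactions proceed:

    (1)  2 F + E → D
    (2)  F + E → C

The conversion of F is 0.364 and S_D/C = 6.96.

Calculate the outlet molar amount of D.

Conversion of F: F consumed = 0.364 × 356.3 = 129.7 mol/s = 2ξ₁ + 1ξ₂.
Selectivity: 1ξ₁ / (1ξ₂) = 6.96 → ξ₁ = 6.96 ξ₂.
Substitute: (2·6.96 + 1) ξ₂ = 129.7 → ξ₂ = 8.693 mol/s, ξ₁ = 60.5 mol/s.
Outlet amounts (n = n₀ + Σ ν·ξ):
  F: 356.3 − 2(60.5) − 1(8.693) = 226.6
  E: 559.7 − 1(60.5) − 1(8.693) = 490.5
  D: 0 + 1(60.5) = 60.5
  C: 0 + 1(8.693) = 8.693

60.5 mol/s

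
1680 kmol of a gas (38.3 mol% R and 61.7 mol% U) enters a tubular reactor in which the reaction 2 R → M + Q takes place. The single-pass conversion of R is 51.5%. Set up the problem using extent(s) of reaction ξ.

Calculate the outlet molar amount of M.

R reacted = 0.515 × 643.4 = 331.4 kmol; ν_R = −2, so ξ = 331.4/2 = 165.7 kmol.
Outlet amounts (n = n₀ + ν ξ):
  R: 643.4 − 2(165.7) = 312.1
  M: 0 + 1(165.7) = 165.7
  Q: 0 + 1(165.7) = 165.7
  U: 1037 (inert)

166 kmol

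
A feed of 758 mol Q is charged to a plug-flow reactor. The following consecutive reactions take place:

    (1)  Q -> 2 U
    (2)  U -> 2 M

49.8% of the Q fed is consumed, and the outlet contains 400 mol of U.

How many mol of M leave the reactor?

Conversion of Q: Q consumed = 1ξ₁ = 0.498 × 758 → ξ₁ = 377.5 mol.
U balance: n_U = 0 + 2ξ₁ − 1ξ₂ = 400 → ξ₂ = (2·377.5 − 400)/1 = 355 mol.
Outlet amounts (n = n₀ + Σ ν·ξ):
  Q: 758 − 1(377.5) = 380.5
  U: 0 + 2(377.5) − 1(355) = 400
  M: 0 + 2(355) = 709.9

710 mol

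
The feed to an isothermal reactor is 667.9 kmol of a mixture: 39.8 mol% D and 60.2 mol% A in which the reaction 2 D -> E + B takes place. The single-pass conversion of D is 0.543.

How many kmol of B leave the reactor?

72.2 kmol

D reacted = 0.543 × 265.8 = 144.3 kmol; ν_D = −2, so ξ = 144.3/2 = 72.17 kmol.
Outlet amounts (n = n₀ + ν ξ):
  D: 265.8 − 2(72.17) = 121.5
  E: 0 + 1(72.17) = 72.17
  B: 0 + 1(72.17) = 72.17
  A: 402.1 (inert)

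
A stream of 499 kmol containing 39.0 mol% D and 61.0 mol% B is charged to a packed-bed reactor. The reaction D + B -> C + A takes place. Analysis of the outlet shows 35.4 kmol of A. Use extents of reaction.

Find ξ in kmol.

ξ = 35.4 kmol

For A: n = n₀ + 1ξ → 35.4 = 0 + 1ξ, giving ξ = 35.4 kmol.
Outlet amounts (n = n₀ + ν ξ):
  D: 194.6 − 1(35.4) = 159.2
  B: 304.4 − 1(35.4) = 269
  C: 0 + 1(35.4) = 35.4
  A: 0 + 1(35.4) = 35.4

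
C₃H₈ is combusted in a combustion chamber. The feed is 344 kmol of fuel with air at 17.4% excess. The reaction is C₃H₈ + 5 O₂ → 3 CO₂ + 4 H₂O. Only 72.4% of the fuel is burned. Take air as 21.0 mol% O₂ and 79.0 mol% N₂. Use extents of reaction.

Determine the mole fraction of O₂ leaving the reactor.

Stoichiometric O₂ = 5 × 344 = 1720 kmol; O₂ fed = 1720 × 1.174 = 2019 kmol.
N₂ fed = 2019 × 79/21 = 7596 kmol.
Fuel reacted = 0.724 × 344 → ξ = 249.1 kmol.
Outlet (n = n₀ + ν ξ):
  C₃H₈: 344 − 1(249.1) = 94.94
  O₂: 2019 − 5(249.1) = 774
  N₂: 7596 (inert)
  CO₂: 0 + 3(249.1) = 747.2
  H₂O: 0 + 4(249.1) = 996.2
Total out = 10210 kmol; y_O₂ = 774 / 10210 = 0.07582.

0.0758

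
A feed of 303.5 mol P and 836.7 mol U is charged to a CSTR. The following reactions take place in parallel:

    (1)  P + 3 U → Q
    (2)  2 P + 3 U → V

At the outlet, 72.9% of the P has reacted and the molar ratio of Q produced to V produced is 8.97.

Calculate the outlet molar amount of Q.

Conversion of P: P consumed = 0.729 × 303.5 = 221.3 mol = 1ξ₁ + 2ξ₂.
Selectivity: 1ξ₁ / (1ξ₂) = 8.97 → ξ₁ = 8.97 ξ₂.
Substitute: (1·8.97 + 2) ξ₂ = 221.3 → ξ₂ = 20.17 mol, ξ₁ = 180.9 mol.
Outlet amounts (n = n₀ + Σ ν·ξ):
  P: 303.5 − 1(180.9) − 2(20.17) = 82.25
  U: 836.7 − 3(180.9) − 3(20.17) = 233.5
  Q: 0 + 1(180.9) = 180.9
  V: 0 + 1(20.17) = 20.17

181 mol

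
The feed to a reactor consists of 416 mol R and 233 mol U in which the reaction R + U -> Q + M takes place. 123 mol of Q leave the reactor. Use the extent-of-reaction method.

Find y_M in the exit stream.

0.19

For Q: n = n₀ + 1ξ → 123 = 0 + 1ξ, giving ξ = 123 mol.
Outlet amounts (n = n₀ + ν ξ):
  R: 416 − 1(123) = 293
  U: 233 − 1(123) = 110
  Q: 0 + 1(123) = 123
  M: 0 + 1(123) = 123
Total out = 649 mol; y_M = 123 / 649 = 0.1895.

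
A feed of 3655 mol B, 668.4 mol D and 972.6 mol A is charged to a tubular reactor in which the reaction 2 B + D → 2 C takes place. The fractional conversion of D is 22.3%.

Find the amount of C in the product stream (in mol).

D reacted = 0.223 × 668.4 = 149.1 mol; ν_D = −1, so ξ = 149.1/1 = 149.1 mol.
Outlet amounts (n = n₀ + ν ξ):
  B: 3655 − 2(149.1) = 3357
  D: 668.4 − 1(149.1) = 519.3
  C: 0 + 2(149.1) = 298.1
  A: 972.6 (inert)

298 mol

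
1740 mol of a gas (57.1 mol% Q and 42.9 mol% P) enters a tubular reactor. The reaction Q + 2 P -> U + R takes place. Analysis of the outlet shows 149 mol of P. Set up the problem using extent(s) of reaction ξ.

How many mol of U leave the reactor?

299 mol

For P: n = n₀ − 2ξ → 149 = 746.5 − 2ξ, giving ξ = 298.7 mol.
Outlet amounts (n = n₀ + ν ξ):
  Q: 993.5 − 1(298.7) = 694.8
  P: 746.5 − 2(298.7) = 149
  U: 0 + 1(298.7) = 298.7
  R: 0 + 1(298.7) = 298.7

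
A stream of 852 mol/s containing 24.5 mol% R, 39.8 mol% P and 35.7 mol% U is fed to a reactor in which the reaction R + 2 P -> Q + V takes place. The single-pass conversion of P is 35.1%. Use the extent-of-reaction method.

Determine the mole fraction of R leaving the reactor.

P reacted = 0.351 × 339.1 = 119 mol/s; ν_P = −2, so ξ = 119/2 = 59.51 mol/s.
Outlet amounts (n = n₀ + ν ξ):
  R: 208.7 − 1(59.51) = 149.2
  P: 339.1 − 2(59.51) = 220.1
  Q: 0 + 1(59.51) = 59.51
  V: 0 + 1(59.51) = 59.51
  U: 304.2 (inert)
Total out = 792.5 mol/s; y_R = 149.2 / 792.5 = 0.1883.

0.188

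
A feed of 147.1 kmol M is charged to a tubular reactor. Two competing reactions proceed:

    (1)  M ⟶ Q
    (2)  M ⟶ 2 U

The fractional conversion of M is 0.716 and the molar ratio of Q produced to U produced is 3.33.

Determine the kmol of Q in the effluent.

91.6 kmol

Conversion of M: M consumed = 0.716 × 147.1 = 105.3 kmol = 1ξ₁ + 1ξ₂.
Selectivity: 1ξ₁ / (2ξ₂) = 3.33 → ξ₁ = 6.66 ξ₂.
Substitute: (1·6.66 + 1) ξ₂ = 105.3 → ξ₂ = 13.75 kmol, ξ₁ = 91.57 kmol.
Outlet amounts (n = n₀ + Σ ν·ξ):
  M: 147.1 − 1(91.57) − 1(13.75) = 41.78
  Q: 0 + 1(91.57) = 91.57
  U: 0 + 2(13.75) = 27.5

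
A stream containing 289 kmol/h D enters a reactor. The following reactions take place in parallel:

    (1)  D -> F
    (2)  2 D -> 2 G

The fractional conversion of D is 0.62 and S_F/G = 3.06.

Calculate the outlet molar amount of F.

Conversion of D: D consumed = 0.62 × 289 = 179.2 kmol/h = 1ξ₁ + 2ξ₂.
Selectivity: 1ξ₁ / (2ξ₂) = 3.06 → ξ₁ = 6.12 ξ₂.
Substitute: (1·6.12 + 2) ξ₂ = 179.2 → ξ₂ = 22.07 kmol/h, ξ₁ = 135 kmol/h.
Outlet amounts (n = n₀ + Σ ν·ξ):
  D: 289 − 1(135) − 2(22.07) = 109.8
  F: 0 + 1(135) = 135
  G: 0 + 2(22.07) = 44.13

135 kmol/h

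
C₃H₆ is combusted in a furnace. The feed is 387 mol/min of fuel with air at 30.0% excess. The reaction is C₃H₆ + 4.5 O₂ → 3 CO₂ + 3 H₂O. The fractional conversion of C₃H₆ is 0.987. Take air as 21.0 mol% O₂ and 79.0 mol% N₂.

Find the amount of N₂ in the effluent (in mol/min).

8520 mol/min

Stoichiometric O₂ = 4.5 × 387 = 1742 mol/min; O₂ fed = 1742 × 1.300 = 2264 mol/min.
N₂ fed = 2264 × 79/21 = 8517 mol/min.
Fuel reacted = 0.987 × 387 → ξ = 382 mol/min.
Outlet (n = n₀ + ν ξ):
  C₃H₆: 387 − 1(382) = 5.031
  O₂: 2264 − 4.5(382) = 545.1
  N₂: 8517 (inert)
  CO₂: 0 + 3(382) = 1146
  H₂O: 0 + 3(382) = 1146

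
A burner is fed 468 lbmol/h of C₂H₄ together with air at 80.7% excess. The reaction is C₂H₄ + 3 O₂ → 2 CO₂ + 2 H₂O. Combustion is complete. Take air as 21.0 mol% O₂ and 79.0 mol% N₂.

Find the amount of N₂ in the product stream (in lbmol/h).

Stoichiometric O₂ = 3 × 468 = 1404 lbmol/h; O₂ fed = 1404 × 1.807 = 2537 lbmol/h.
N₂ fed = 2537 × 79/21 = 9544 lbmol/h.
Fuel reacted = 1 × 468 → ξ = 468 lbmol/h.
Outlet (n = n₀ + ν ξ):
  C₂H₄: 468 − 1(468) = 0
  O₂: 2537 − 3(468) = 1133
  N₂: 9544 (inert)
  CO₂: 0 + 2(468) = 936
  H₂O: 0 + 2(468) = 936

9540 lbmol/h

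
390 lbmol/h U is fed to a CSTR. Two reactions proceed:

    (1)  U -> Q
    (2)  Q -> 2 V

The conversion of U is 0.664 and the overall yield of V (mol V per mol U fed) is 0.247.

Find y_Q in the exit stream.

0.481

Conversion of U: U consumed = 1ξ₁ = 0.664 × 390 → ξ₁ = 259 lbmol/h.
Yield of V: 2ξ₂ / 390 = 0.247 → ξ₂ = 48.16 lbmol/h.
Outlet amounts (n = n₀ + Σ ν·ξ):
  U: 390 − 1(259) = 131
  Q: 0 + 1(259) − 1(48.16) = 210.8
  V: 0 + 2(48.16) = 96.33
Total out = 438.2 lbmol/h; y_Q = 210.8 / 438.2 = 0.4811.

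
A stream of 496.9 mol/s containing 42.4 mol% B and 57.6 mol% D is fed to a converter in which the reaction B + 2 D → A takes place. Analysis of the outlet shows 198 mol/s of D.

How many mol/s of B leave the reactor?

For D: n = n₀ − 2ξ → 198 = 286.2 − 2ξ, giving ξ = 44.11 mol/s.
Outlet amounts (n = n₀ + ν ξ):
  B: 210.7 − 1(44.11) = 166.6
  D: 286.2 − 2(44.11) = 198
  A: 0 + 1(44.11) = 44.11

167 mol/s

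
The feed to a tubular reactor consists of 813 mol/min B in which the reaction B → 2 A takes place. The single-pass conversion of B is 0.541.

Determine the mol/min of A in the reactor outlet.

B reacted = 0.541 × 813 = 439.8 mol/min; ν_B = −1, so ξ = 439.8/1 = 439.8 mol/min.
Outlet amounts (n = n₀ + ν ξ):
  B: 813 − 1(439.8) = 373.2
  A: 0 + 2(439.8) = 879.7

880 mol/min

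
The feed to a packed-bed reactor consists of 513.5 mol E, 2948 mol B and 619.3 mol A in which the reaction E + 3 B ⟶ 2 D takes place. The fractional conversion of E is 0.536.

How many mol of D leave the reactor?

550 mol

E reacted = 0.536 × 513.5 = 275.2 mol; ν_E = −1, so ξ = 275.2/1 = 275.2 mol.
Outlet amounts (n = n₀ + ν ξ):
  E: 513.5 − 1(275.2) = 238.3
  B: 2948 − 3(275.2) = 2122
  D: 0 + 2(275.2) = 550.5
  A: 619.3 (inert)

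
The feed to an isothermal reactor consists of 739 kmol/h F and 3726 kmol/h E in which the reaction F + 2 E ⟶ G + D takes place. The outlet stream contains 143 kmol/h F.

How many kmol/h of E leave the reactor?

2530 kmol/h

For F: n = n₀ − 1ξ → 143 = 739 − 1ξ, giving ξ = 596 kmol/h.
Outlet amounts (n = n₀ + ν ξ):
  F: 739 − 1(596) = 143
  E: 3726 − 2(596) = 2534
  G: 0 + 1(596) = 596
  D: 0 + 1(596) = 596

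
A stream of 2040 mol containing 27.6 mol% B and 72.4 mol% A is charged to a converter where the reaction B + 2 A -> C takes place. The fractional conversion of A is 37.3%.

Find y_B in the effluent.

0.193

A reacted = 0.373 × 1477 = 550.9 mol; ν_A = −2, so ξ = 550.9/2 = 275.5 mol.
Outlet amounts (n = n₀ + ν ξ):
  B: 563 − 1(275.5) = 287.6
  A: 1477 − 2(275.5) = 926.1
  C: 0 + 1(275.5) = 275.5
Total out = 1489 mol; y_B = 287.6 / 1489 = 0.1931.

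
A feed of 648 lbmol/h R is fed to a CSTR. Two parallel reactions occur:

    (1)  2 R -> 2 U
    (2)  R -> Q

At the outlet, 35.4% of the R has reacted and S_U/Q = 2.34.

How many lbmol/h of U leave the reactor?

161 lbmol/h

Conversion of R: R consumed = 0.354 × 648 = 229.4 lbmol/h = 2ξ₁ + 1ξ₂.
Selectivity: 2ξ₁ / (1ξ₂) = 2.34 → ξ₁ = 1.17 ξ₂.
Substitute: (2·1.17 + 1) ξ₂ = 229.4 → ξ₂ = 68.68 lbmol/h, ξ₁ = 80.36 lbmol/h.
Outlet amounts (n = n₀ + Σ ν·ξ):
  R: 648 − 2(80.36) − 1(68.68) = 418.6
  U: 0 + 2(80.36) = 160.7
  Q: 0 + 1(68.68) = 68.68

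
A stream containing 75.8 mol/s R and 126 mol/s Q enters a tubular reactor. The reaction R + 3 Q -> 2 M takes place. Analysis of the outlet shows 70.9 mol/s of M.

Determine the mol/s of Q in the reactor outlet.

For M: n = n₀ + 2ξ → 70.9 = 0 + 2ξ, giving ξ = 35.45 mol/s.
Outlet amounts (n = n₀ + ν ξ):
  R: 75.8 − 1(35.45) = 40.35
  Q: 126 − 3(35.45) = 19.65
  M: 0 + 2(35.45) = 70.9

19.6 mol/s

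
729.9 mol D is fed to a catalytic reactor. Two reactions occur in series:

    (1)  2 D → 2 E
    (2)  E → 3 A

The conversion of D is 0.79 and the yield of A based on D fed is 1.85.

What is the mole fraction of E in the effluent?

0.0776

Conversion of D: D consumed = 2ξ₁ = 0.79 × 729.9 → ξ₁ = 288.3 mol.
Yield of A: 3ξ₂ / 729.9 = 1.85 → ξ₂ = 450.1 mol.
Outlet amounts (n = n₀ + Σ ν·ξ):
  D: 729.9 − 2(288.3) = 153.3
  E: 0 + 2(288.3) − 1(450.1) = 126.5
  A: 0 + 3(450.1) = 1350
Total out = 1630 mol; y_E = 126.5 / 1630 = 0.07761.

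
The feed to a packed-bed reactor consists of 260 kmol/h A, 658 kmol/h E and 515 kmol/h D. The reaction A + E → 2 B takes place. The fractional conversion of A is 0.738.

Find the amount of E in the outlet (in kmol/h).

466 kmol/h

A reacted = 0.738 × 260 = 191.9 kmol/h; ν_A = −1, so ξ = 191.9/1 = 191.9 kmol/h.
Outlet amounts (n = n₀ + ν ξ):
  A: 260 − 1(191.9) = 68.12
  E: 658 − 1(191.9) = 466.1
  B: 0 + 2(191.9) = 383.8
  D: 515 (inert)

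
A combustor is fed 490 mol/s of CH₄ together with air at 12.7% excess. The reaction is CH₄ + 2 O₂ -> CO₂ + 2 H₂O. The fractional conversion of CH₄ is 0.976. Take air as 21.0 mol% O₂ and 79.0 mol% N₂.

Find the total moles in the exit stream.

Stoichiometric O₂ = 2 × 490 = 980 mol/s; O₂ fed = 980 × 1.127 = 1104 mol/s.
N₂ fed = 1104 × 79/21 = 4155 mol/s.
Fuel reacted = 0.976 × 490 → ξ = 478.2 mol/s.
Outlet (n = n₀ + ν ξ):
  CH₄: 490 − 1(478.2) = 11.76
  O₂: 1104 − 2(478.2) = 148
  N₂: 4155 (inert)
  CO₂: 0 + 1(478.2) = 478.2
  H₂O: 0 + 2(478.2) = 956.5
Total out = 11.76 + 148 + 4155 + 478.2 + 956.5 = 5749 mol/s.

5750 mol/s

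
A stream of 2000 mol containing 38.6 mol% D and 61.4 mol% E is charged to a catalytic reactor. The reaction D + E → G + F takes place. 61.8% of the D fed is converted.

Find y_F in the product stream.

0.239

D reacted = 0.618 × 772 = 477.1 mol; ν_D = −1, so ξ = 477.1/1 = 477.1 mol.
Outlet amounts (n = n₀ + ν ξ):
  D: 772 − 1(477.1) = 294.9
  E: 1228 − 1(477.1) = 750.9
  G: 0 + 1(477.1) = 477.1
  F: 0 + 1(477.1) = 477.1
Total out = 2000 mol; y_F = 477.1 / 2000 = 0.2385.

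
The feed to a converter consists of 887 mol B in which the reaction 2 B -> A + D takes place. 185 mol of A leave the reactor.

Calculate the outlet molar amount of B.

517 mol

For A: n = n₀ + 1ξ → 185 = 0 + 1ξ, giving ξ = 185 mol.
Outlet amounts (n = n₀ + ν ξ):
  B: 887 − 2(185) = 517
  A: 0 + 1(185) = 185
  D: 0 + 1(185) = 185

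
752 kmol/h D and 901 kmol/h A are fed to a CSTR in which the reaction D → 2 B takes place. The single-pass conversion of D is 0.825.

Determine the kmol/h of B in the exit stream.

D reacted = 0.825 × 752 = 620.4 kmol/h; ν_D = −1, so ξ = 620.4/1 = 620.4 kmol/h.
Outlet amounts (n = n₀ + ν ξ):
  D: 752 − 1(620.4) = 131.6
  B: 0 + 2(620.4) = 1241
  A: 901 (inert)

1240 kmol/h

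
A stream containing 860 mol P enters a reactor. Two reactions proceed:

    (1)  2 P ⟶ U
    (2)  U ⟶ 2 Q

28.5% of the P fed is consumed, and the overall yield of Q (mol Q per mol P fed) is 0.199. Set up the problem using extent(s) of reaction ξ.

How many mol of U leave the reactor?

37 mol

Conversion of P: P consumed = 2ξ₁ = 0.285 × 860 → ξ₁ = 122.5 mol.
Yield of Q: 2ξ₂ / 860 = 0.199 → ξ₂ = 85.57 mol.
Outlet amounts (n = n₀ + Σ ν·ξ):
  P: 860 − 2(122.5) = 614.9
  U: 0 + 1(122.5) − 1(85.57) = 36.98
  Q: 0 + 2(85.57) = 171.1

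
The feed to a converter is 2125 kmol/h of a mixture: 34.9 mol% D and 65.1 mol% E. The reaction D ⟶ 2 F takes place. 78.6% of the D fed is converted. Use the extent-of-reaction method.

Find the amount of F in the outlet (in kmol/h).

D reacted = 0.786 × 741.6 = 582.9 kmol/h; ν_D = −1, so ξ = 582.9/1 = 582.9 kmol/h.
Outlet amounts (n = n₀ + ν ξ):
  D: 741.6 − 1(582.9) = 158.7
  F: 0 + 2(582.9) = 1166
  E: 1383 (inert)

1170 kmol/h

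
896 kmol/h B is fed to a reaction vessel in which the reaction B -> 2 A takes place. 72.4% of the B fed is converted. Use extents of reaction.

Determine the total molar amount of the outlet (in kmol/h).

1540 kmol/h

B reacted = 0.724 × 896 = 648.7 kmol/h; ν_B = −1, so ξ = 648.7/1 = 648.7 kmol/h.
Outlet amounts (n = n₀ + ν ξ):
  B: 896 − 1(648.7) = 247.3
  A: 0 + 2(648.7) = 1297
Total out = 247.3 + 1297 = 1545 kmol/h.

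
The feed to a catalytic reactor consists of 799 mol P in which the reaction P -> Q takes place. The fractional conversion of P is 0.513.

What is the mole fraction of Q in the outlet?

0.513

P reacted = 0.513 × 799 = 409.9 mol; ν_P = −1, so ξ = 409.9/1 = 409.9 mol.
Outlet amounts (n = n₀ + ν ξ):
  P: 799 − 1(409.9) = 389.1
  Q: 0 + 1(409.9) = 409.9
Total out = 799 mol; y_Q = 409.9 / 799 = 0.513.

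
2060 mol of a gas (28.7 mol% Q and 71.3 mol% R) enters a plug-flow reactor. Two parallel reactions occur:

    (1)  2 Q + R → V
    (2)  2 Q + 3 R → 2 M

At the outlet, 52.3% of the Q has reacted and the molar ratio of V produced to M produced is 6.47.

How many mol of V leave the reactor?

144 mol

Conversion of Q: Q consumed = 0.523 × 591.2 = 309.2 mol = 2ξ₁ + 2ξ₂.
Selectivity: 1ξ₁ / (2ξ₂) = 6.47 → ξ₁ = 12.94 ξ₂.
Substitute: (2·12.94 + 2) ξ₂ = 309.2 → ξ₂ = 11.09 mol, ξ₁ = 143.5 mol.
Outlet amounts (n = n₀ + Σ ν·ξ):
  Q: 591.2 − 2(143.5) − 2(11.09) = 282
  R: 1469 − 1(143.5) − 3(11.09) = 1292
  V: 0 + 1(143.5) = 143.5
  M: 0 + 2(11.09) = 22.18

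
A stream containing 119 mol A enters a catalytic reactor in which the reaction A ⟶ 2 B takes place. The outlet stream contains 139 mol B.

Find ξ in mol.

For B: n = n₀ + 2ξ → 139 = 0 + 2ξ, giving ξ = 69.5 mol.
Outlet amounts (n = n₀ + ν ξ):
  A: 119 − 1(69.5) = 49.5
  B: 0 + 2(69.5) = 139

ξ = 69.5 mol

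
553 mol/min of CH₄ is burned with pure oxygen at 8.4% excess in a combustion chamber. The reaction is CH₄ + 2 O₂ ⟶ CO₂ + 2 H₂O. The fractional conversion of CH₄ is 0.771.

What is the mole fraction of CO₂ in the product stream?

Stoichiometric O₂ = 2 × 553 = 1106 mol/min; O₂ fed = 1106 × 1.084 = 1199 mol/min.
Fuel reacted = 0.771 × 553 → ξ = 426.4 mol/min.
Outlet (n = n₀ + ν ξ):
  CH₄: 553 − 1(426.4) = 126.6
  O₂: 1199 − 2(426.4) = 346.2
  CO₂: 0 + 1(426.4) = 426.4
  H₂O: 0 + 2(426.4) = 852.7
Total out = 1752 mol/min; y_CO₂ = 426.4 / 1752 = 0.2434.

0.243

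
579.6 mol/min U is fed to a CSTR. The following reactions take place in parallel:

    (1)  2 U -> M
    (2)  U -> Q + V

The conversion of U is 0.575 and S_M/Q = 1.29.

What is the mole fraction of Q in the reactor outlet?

0.168

Conversion of U: U consumed = 0.575 × 579.6 = 333.3 mol/min = 2ξ₁ + 1ξ₂.
Selectivity: 1ξ₁ / (1ξ₂) = 1.29 → ξ₁ = 1.29 ξ₂.
Substitute: (2·1.29 + 1) ξ₂ = 333.3 → ξ₂ = 93.09 mol/min, ξ₁ = 120.1 mol/min.
Outlet amounts (n = n₀ + Σ ν·ξ):
  U: 579.6 − 2(120.1) − 1(93.09) = 246.3
  M: 0 + 1(120.1) = 120.1
  Q: 0 + 1(93.09) = 93.09
  V: 0 + 1(93.09) = 93.09
Total out = 552.6 mol/min; y_Q = 93.09 / 552.6 = 0.1685.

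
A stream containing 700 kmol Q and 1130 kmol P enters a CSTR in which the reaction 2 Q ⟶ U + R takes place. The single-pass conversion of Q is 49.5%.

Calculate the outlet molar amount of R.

Q reacted = 0.495 × 700 = 346.5 kmol; ν_Q = −2, so ξ = 346.5/2 = 173.2 kmol.
Outlet amounts (n = n₀ + ν ξ):
  Q: 700 − 2(173.2) = 353.5
  U: 0 + 1(173.2) = 173.2
  R: 0 + 1(173.2) = 173.2
  P: 1130 (inert)

173 kmol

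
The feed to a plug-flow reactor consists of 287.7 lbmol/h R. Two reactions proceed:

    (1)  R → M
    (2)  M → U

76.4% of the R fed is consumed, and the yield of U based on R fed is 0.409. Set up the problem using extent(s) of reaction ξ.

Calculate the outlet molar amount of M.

Conversion of R: R consumed = 1ξ₁ = 0.764 × 287.7 → ξ₁ = 219.8 lbmol/h.
Yield of U: 1ξ₂ / 287.7 = 0.409 → ξ₂ = 117.7 lbmol/h.
Outlet amounts (n = n₀ + Σ ν·ξ):
  R: 287.7 − 1(219.8) = 67.9
  M: 0 + 1(219.8) − 1(117.7) = 102.1
  U: 0 + 1(117.7) = 117.7

102 lbmol/h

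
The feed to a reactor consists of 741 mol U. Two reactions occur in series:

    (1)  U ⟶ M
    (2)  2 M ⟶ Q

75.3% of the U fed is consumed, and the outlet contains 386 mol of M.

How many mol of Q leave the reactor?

Conversion of U: U consumed = 1ξ₁ = 0.753 × 741 → ξ₁ = 558 mol.
M balance: n_M = 0 + 1ξ₁ − 2ξ₂ = 386 → ξ₂ = (1·558 − 386)/2 = 85.99 mol.
Outlet amounts (n = n₀ + Σ ν·ξ):
  U: 741 − 1(558) = 183
  M: 0 + 1(558) − 2(85.99) = 386
  Q: 0 + 1(85.99) = 85.99

86 mol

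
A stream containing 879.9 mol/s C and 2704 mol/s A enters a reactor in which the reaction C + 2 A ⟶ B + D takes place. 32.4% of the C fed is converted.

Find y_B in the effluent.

0.0864

C reacted = 0.324 × 879.9 = 285.1 mol/s; ν_C = −1, so ξ = 285.1/1 = 285.1 mol/s.
Outlet amounts (n = n₀ + ν ξ):
  C: 879.9 − 1(285.1) = 594.8
  A: 2704 − 2(285.1) = 2134
  B: 0 + 1(285.1) = 285.1
  D: 0 + 1(285.1) = 285.1
Total out = 3299 mol/s; y_B = 285.1 / 3299 = 0.08642.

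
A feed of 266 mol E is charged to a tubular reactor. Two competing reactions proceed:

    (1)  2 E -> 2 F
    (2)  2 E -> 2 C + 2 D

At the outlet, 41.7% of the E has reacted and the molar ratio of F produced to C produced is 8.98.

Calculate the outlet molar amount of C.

11.1 mol

Conversion of E: E consumed = 0.417 × 266 = 110.9 mol = 2ξ₁ + 2ξ₂.
Selectivity: 2ξ₁ / (2ξ₂) = 8.98 → ξ₁ = 8.98 ξ₂.
Substitute: (2·8.98 + 2) ξ₂ = 110.9 → ξ₂ = 5.557 mol, ξ₁ = 49.9 mol.
Outlet amounts (n = n₀ + Σ ν·ξ):
  E: 266 − 2(49.9) − 2(5.557) = 155.1
  F: 0 + 2(49.9) = 99.81
  C: 0 + 2(5.557) = 11.11
  D: 0 + 2(5.557) = 11.11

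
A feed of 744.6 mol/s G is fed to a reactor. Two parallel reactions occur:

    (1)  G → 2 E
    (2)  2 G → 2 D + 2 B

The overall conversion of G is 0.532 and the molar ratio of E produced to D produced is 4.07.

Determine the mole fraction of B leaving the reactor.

Conversion of G: G consumed = 0.532 × 744.6 = 396.1 mol/s = 1ξ₁ + 2ξ₂.
Selectivity: 2ξ₁ / (2ξ₂) = 4.07 → ξ₁ = 4.07 ξ₂.
Substitute: (1·4.07 + 2) ξ₂ = 396.1 → ξ₂ = 65.26 mol/s, ξ₁ = 265.6 mol/s.
Outlet amounts (n = n₀ + Σ ν·ξ):
  G: 744.6 − 1(265.6) − 2(65.26) = 348.5
  E: 0 + 2(265.6) = 531.2
  D: 0 + 2(65.26) = 130.5
  B: 0 + 2(65.26) = 130.5
Total out = 1141 mol/s; y_B = 130.5 / 1141 = 0.1144.

0.114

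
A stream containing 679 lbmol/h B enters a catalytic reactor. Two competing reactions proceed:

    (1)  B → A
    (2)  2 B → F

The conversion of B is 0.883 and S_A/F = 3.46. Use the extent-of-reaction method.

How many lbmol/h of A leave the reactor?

380 lbmol/h

Conversion of B: B consumed = 0.883 × 679 = 599.6 lbmol/h = 1ξ₁ + 2ξ₂.
Selectivity: 1ξ₁ / (1ξ₂) = 3.46 → ξ₁ = 3.46 ξ₂.
Substitute: (1·3.46 + 2) ξ₂ = 599.6 → ξ₂ = 109.8 lbmol/h, ξ₁ = 379.9 lbmol/h.
Outlet amounts (n = n₀ + Σ ν·ξ):
  B: 679 − 1(379.9) − 2(109.8) = 79.44
  A: 0 + 1(379.9) = 379.9
  F: 0 + 1(109.8) = 109.8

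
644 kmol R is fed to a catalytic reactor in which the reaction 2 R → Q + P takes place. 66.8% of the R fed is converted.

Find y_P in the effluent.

R reacted = 0.668 × 644 = 430.2 kmol; ν_R = −2, so ξ = 430.2/2 = 215.1 kmol.
Outlet amounts (n = n₀ + ν ξ):
  R: 644 − 2(215.1) = 213.8
  Q: 0 + 1(215.1) = 215.1
  P: 0 + 1(215.1) = 215.1
Total out = 644 kmol; y_P = 215.1 / 644 = 0.334.

0.334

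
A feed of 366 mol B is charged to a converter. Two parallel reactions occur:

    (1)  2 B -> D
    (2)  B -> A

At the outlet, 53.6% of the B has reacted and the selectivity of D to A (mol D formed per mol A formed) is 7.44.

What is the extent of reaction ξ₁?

ξ₁ = 91.9 mol

Conversion of B: B consumed = 0.536 × 366 = 196.2 mol = 2ξ₁ + 1ξ₂.
Selectivity: 1ξ₁ / (1ξ₂) = 7.44 → ξ₁ = 7.44 ξ₂.
Substitute: (2·7.44 + 1) ξ₂ = 196.2 → ξ₂ = 12.35 mol, ξ₁ = 91.91 mol.
Outlet amounts (n = n₀ + Σ ν·ξ):
  B: 366 − 2(91.91) − 1(12.35) = 169.8
  D: 0 + 1(91.91) = 91.91
  A: 0 + 1(12.35) = 12.35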